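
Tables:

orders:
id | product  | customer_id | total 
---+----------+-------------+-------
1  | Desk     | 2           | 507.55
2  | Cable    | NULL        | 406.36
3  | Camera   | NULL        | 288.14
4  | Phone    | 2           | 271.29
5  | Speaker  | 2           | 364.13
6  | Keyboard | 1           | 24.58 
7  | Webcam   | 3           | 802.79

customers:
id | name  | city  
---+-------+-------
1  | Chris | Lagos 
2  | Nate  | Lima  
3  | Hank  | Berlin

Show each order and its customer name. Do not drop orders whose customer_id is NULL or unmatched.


LEFT JOIN keeps every row from orders (the left table); where customer_id has no match in customers, the customer columns become NULL. Walk through each order:
  - order 1 (Desk): customer_id=2 -> matches Nate
  - order 2 (Cable): customer_id=NULL, no match -> kept with NULL
  - order 3 (Camera): customer_id=NULL, no match -> kept with NULL
  - order 4 (Phone): customer_id=2 -> matches Nate
  - order 5 (Speaker): customer_id=2 -> matches Nate
  - order 6 (Keyboard): customer_id=1 -> matches Chris
  - order 7 (Webcam): customer_id=3 -> matches Hank
All 7 rows appear; 2 have NULL customer.

SQL:
SELECT a.product, b.name AS customer
FROM orders a
LEFT JOIN customers b ON a.customer_id = b.id

Result:
product  | customer
---------+---------
Desk     | Nate    
Cable    | NULL    
Camera   | NULL    
Phone    | Nate    
Speaker  | Nate    
Keyboard | Chris   
Webcam   | Hank    


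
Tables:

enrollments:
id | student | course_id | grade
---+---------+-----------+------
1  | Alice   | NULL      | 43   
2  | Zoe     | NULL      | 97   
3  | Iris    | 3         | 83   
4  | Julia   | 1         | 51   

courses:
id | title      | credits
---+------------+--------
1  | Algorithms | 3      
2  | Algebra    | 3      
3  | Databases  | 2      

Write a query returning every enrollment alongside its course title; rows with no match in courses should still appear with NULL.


LEFT JOIN keeps every row from enrollments (the left table); where course_id has no match in courses, the course columns become NULL. Walk through each enrollment:
  - enrollment 1 (Alice): course_id=NULL, no match -> kept with NULL
  - enrollment 2 (Zoe): course_id=NULL, no match -> kept with NULL
  - enrollment 3 (Iris): course_id=3 -> matches Databases
  - enrollment 4 (Julia): course_id=1 -> matches Algorithms
All 4 rows appear; 2 have NULL course.

SQL:
SELECT a.student, b.title AS course
FROM enrollments a
LEFT JOIN courses b ON a.course_id = b.id

Result:
student | course    
--------+-----------
Alice   | NULL      
Zoe     | NULL      
Iris    | Databases 
Julia   | Algorithms


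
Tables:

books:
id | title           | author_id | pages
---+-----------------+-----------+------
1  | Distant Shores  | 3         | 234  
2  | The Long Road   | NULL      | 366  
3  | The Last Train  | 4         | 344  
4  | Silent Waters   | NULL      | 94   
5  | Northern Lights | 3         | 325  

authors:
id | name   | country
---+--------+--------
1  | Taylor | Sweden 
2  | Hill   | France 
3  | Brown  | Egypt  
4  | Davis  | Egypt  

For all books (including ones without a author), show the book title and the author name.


LEFT JOIN keeps every row from books (the left table); where author_id has no match in authors, the author columns become NULL. Walk through each book:
  - book 1 (Distant Shores): author_id=3 -> matches Brown
  - book 2 (The Long Road): author_id=NULL, no match -> kept with NULL
  - book 3 (The Last Train): author_id=4 -> matches Davis
  - book 4 (Silent Waters): author_id=NULL, no match -> kept with NULL
  - book 5 (Northern Lights): author_id=3 -> matches Brown
All 5 rows appear; 2 have NULL author.

SQL:
SELECT a.title, b.name AS author
FROM books a
LEFT JOIN authors b ON a.author_id = b.id

Result:
title           | author
----------------+-------
Distant Shores  | Brown 
The Long Road   | NULL  
The Last Train  | Davis 
Silent Waters   | NULL  
Northern Lights | Brown 


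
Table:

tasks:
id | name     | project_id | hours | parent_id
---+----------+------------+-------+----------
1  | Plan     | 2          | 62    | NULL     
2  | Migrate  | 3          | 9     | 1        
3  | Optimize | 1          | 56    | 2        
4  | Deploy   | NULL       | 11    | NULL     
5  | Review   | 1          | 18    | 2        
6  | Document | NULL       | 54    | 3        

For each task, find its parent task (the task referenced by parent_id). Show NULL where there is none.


This is a self-join: tasks is joined to a second copy of itself, matching each row's parent_id to another row's id. Use LEFT JOIN so rows with parent_id=NULL are kept.
  - task 1 (Plan): parent_id=NULL -> NULL
  - task 2 (Migrate): parent_id=1 -> Plan
  - task 3 (Optimize): parent_id=2 -> Migrate
  - task 4 (Deploy): parent_id=NULL -> NULL
  - task 5 (Review): parent_id=2 -> Migrate
  - task 6 (Document): parent_id=3 -> Optimize

SQL:
SELECT a.name AS item, b.name AS parent
FROM tasks a
LEFT JOIN tasks b ON a.parent_id = b.id

Result:
item     | parent  
---------+---------
Plan     | NULL    
Migrate  | Plan    
Optimize | Migrate 
Deploy   | NULL    
Review   | Migrate 
Document | Optimize


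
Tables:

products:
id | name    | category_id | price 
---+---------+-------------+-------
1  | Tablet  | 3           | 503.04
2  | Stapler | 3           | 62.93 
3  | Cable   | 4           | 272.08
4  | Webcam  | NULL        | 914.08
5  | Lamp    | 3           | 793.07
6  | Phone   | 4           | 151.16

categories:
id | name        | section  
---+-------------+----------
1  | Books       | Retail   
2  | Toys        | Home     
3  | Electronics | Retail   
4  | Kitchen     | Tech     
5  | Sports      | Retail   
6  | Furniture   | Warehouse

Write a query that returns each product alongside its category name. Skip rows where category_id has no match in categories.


INNER JOIN keeps only products rows whose category_id matches an id in categories. Walk through each product:
  - product 1 (Tablet): category_id=3 -> matches Electronics
  - product 2 (Stapler): category_id=3 -> matches Electronics
  - product 3 (Cable): category_id=4 -> matches Kitchen
  - product 4 (Webcam): category_id=NULL, no match -> dropped
  - product 5 (Lamp): category_id=3 -> matches Electronics
  - product 6 (Phone): category_id=4 -> matches Kitchen
So 1 of 6 rows is dropped.

SQL:
SELECT a.name, b.name AS category
FROM products a
INNER JOIN categories b ON a.category_id = b.id

Result:
name    | category   
--------+------------
Tablet  | Electronics
Stapler | Electronics
Cable   | Kitchen    
Lamp    | Electronics
Phone   | Kitchen    


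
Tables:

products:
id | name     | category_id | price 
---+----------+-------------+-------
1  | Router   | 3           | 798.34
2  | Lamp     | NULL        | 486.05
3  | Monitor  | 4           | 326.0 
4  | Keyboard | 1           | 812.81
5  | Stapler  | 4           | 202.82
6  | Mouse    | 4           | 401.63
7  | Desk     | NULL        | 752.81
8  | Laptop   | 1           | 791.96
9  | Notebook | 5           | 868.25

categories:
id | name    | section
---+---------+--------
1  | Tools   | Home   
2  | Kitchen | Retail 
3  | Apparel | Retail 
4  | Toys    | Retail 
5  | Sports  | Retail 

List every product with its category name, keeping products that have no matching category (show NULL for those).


LEFT JOIN keeps every row from products (the left table); where category_id has no match in categories, the category columns become NULL. Walk through each product:
  - product 1 (Router): category_id=3 -> matches Apparel
  - product 2 (Lamp): category_id=NULL, no match -> kept with NULL
  - product 3 (Monitor): category_id=4 -> matches Toys
  - product 4 (Keyboard): category_id=1 -> matches Tools
  - product 5 (Stapler): category_id=4 -> matches Toys
  - product 6 (Mouse): category_id=4 -> matches Toys
  - product 7 (Desk): category_id=NULL, no match -> kept with NULL
  - product 8 (Laptop): category_id=1 -> matches Tools
  - product 9 (Notebook): category_id=5 -> matches Sports
All 9 rows appear; 2 have NULL category.

SQL:
SELECT a.name, b.name AS category
FROM products a
LEFT JOIN categories b ON a.category_id = b.id

Result:
name     | category
---------+---------
Router   | Apparel 
Lamp     | NULL    
Monitor  | Toys    
Keyboard | Tools   
Stapler  | Toys    
Mouse    | Toys    
Desk     | NULL    
Laptop   | Tools   
Notebook | Sports  


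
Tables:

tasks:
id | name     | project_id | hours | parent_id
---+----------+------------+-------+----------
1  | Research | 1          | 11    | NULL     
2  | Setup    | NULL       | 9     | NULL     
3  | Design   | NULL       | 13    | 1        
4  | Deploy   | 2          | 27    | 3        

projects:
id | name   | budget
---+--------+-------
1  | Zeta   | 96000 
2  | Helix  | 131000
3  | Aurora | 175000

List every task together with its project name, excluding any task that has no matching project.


INNER JOIN keeps only tasks rows whose project_id matches an id in projects. Walk through each task:
  - task 1 (Research): project_id=1 -> matches Zeta
  - task 2 (Setup): project_id=NULL, no match -> dropped
  - task 3 (Design): project_id=NULL, no match -> dropped
  - task 4 (Deploy): project_id=2 -> matches Helix
So 2 of 4 rows are dropped.

SQL:
SELECT a.name, b.name AS project
FROM tasks a
INNER JOIN projects b ON a.project_id = b.id

Result:
name     | project
---------+--------
Research | Zeta   
Deploy   | Helix  


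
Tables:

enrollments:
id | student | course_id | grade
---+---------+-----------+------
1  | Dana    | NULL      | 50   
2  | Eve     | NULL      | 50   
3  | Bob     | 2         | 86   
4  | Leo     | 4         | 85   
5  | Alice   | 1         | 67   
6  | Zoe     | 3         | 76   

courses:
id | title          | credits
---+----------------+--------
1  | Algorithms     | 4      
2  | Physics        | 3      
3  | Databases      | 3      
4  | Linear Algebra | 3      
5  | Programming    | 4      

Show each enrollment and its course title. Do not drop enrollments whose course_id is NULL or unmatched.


LEFT JOIN keeps every row from enrollments (the left table); where course_id has no match in courses, the course columns become NULL. Walk through each enrollment:
  - enrollment 1 (Dana): course_id=NULL, no match -> kept with NULL
  - enrollment 2 (Eve): course_id=NULL, no match -> kept with NULL
  - enrollment 3 (Bob): course_id=2 -> matches Physics
  - enrollment 4 (Leo): course_id=4 -> matches Linear Algebra
  - enrollment 5 (Alice): course_id=1 -> matches Algorithms
  - enrollment 6 (Zoe): course_id=3 -> matches Databases
All 6 rows appear; 2 have NULL course.

SQL:
SELECT a.student, b.title AS course
FROM enrollments a
LEFT JOIN courses b ON a.course_id = b.id

Result:
student | course        
--------+---------------
Dana    | NULL          
Eve     | NULL          
Bob     | Physics       
Leo     | Linear Algebra
Alice   | Algorithms    
Zoe     | Databases     


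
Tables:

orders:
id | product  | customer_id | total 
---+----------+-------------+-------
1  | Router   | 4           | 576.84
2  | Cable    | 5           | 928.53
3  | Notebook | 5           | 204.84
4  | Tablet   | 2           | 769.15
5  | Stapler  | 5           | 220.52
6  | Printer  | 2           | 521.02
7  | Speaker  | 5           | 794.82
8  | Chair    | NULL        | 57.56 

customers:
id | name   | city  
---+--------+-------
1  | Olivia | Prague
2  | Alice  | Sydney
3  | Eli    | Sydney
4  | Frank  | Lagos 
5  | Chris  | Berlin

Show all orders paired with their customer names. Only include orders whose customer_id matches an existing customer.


INNER JOIN keeps only orders rows whose customer_id matches an id in customers. Walk through each order:
  - order 1 (Router): customer_id=4 -> matches Frank
  - order 2 (Cable): customer_id=5 -> matches Chris
  - order 3 (Notebook): customer_id=5 -> matches Chris
  - order 4 (Tablet): customer_id=2 -> matches Alice
  - order 5 (Stapler): customer_id=5 -> matches Chris
  - order 6 (Printer): customer_id=2 -> matches Alice
  - order 7 (Speaker): customer_id=5 -> matches Chris
  - order 8 (Chair): customer_id=NULL, no match -> dropped
So 1 of 8 rows is dropped.

SQL:
SELECT a.product, b.name AS customer
FROM orders a
INNER JOIN customers b ON a.customer_id = b.id

Result:
product  | customer
---------+---------
Router   | Frank   
Cable    | Chris   
Notebook | Chris   
Tablet   | Alice   
Stapler  | Chris   
Printer  | Alice   
Speaker  | Chris   


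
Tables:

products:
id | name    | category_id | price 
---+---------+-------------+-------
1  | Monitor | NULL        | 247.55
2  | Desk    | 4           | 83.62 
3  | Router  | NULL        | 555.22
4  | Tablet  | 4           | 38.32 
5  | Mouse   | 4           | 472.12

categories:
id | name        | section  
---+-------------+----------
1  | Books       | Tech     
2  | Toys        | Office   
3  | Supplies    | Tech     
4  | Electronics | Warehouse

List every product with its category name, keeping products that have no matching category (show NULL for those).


LEFT JOIN keeps every row from products (the left table); where category_id has no match in categories, the category columns become NULL. Walk through each product:
  - product 1 (Monitor): category_id=NULL, no match -> kept with NULL
  - product 2 (Desk): category_id=4 -> matches Electronics
  - product 3 (Router): category_id=NULL, no match -> kept with NULL
  - product 4 (Tablet): category_id=4 -> matches Electronics
  - product 5 (Mouse): category_id=4 -> matches Electronics
All 5 rows appear; 2 have NULL category.

SQL:
SELECT a.name, b.name AS category
FROM products a
LEFT JOIN categories b ON a.category_id = b.id

Result:
name    | category   
--------+------------
Monitor | NULL       
Desk    | Electronics
Router  | NULL       
Tablet  | Electronics
Mouse   | Electronics


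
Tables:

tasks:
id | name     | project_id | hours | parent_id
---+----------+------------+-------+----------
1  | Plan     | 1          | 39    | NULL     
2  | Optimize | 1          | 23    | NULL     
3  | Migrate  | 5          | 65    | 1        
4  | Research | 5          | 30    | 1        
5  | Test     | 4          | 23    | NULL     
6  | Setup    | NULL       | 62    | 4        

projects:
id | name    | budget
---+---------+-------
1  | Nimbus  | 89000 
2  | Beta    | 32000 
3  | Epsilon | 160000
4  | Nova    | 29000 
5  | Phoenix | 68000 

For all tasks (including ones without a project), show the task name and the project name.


LEFT JOIN keeps every row from tasks (the left table); where project_id has no match in projects, the project columns become NULL. Walk through each task:
  - task 1 (Plan): project_id=1 -> matches Nimbus
  - task 2 (Optimize): project_id=1 -> matches Nimbus
  - task 3 (Migrate): project_id=5 -> matches Phoenix
  - task 4 (Research): project_id=5 -> matches Phoenix
  - task 5 (Test): project_id=4 -> matches Nova
  - task 6 (Setup): project_id=NULL, no match -> kept with NULL
All 6 rows appear; 1 has NULL project.

SQL:
SELECT a.name, b.name AS project
FROM tasks a
LEFT JOIN projects b ON a.project_id = b.id

Result:
name     | project
---------+--------
Plan     | Nimbus 
Optimize | Nimbus 
Migrate  | Phoenix
Research | Phoenix
Test     | Nova   
Setup    | NULL   


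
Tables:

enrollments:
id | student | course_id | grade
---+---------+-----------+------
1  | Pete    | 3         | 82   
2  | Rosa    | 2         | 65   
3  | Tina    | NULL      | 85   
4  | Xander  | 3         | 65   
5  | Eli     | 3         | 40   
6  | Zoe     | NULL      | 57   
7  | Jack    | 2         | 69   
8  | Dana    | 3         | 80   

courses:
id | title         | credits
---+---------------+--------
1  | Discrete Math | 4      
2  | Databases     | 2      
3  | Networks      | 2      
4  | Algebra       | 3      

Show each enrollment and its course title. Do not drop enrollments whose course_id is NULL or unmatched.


LEFT JOIN keeps every row from enrollments (the left table); where course_id has no match in courses, the course columns become NULL. Walk through each enrollment:
  - enrollment 1 (Pete): course_id=3 -> matches Networks
  - enrollment 2 (Rosa): course_id=2 -> matches Databases
  - enrollment 3 (Tina): course_id=NULL, no match -> kept with NULL
  - enrollment 4 (Xander): course_id=3 -> matches Networks
  - enrollment 5 (Eli): course_id=3 -> matches Networks
  - enrollment 6 (Zoe): course_id=NULL, no match -> kept with NULL
  - enrollment 7 (Jack): course_id=2 -> matches Databases
  - enrollment 8 (Dana): course_id=3 -> matches Networks
All 8 rows appear; 2 have NULL course.

SQL:
SELECT a.student, b.title AS course
FROM enrollments a
LEFT JOIN courses b ON a.course_id = b.id

Result:
student | course   
--------+----------
Pete    | Networks 
Rosa    | Databases
Tina    | NULL     
Xander  | Networks 
Eli     | Networks 
Zoe     | NULL     
Jack    | Databases
Dana    | Networks 


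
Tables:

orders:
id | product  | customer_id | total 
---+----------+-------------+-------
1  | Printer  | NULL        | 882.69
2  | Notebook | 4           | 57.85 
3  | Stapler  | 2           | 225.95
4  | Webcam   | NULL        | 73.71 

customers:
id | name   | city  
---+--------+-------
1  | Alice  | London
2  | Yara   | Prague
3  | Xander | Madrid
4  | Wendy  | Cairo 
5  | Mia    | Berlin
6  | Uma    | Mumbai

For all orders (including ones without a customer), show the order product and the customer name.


LEFT JOIN keeps every row from orders (the left table); where customer_id has no match in customers, the customer columns become NULL. Walk through each order:
  - order 1 (Printer): customer_id=NULL, no match -> kept with NULL
  - order 2 (Notebook): customer_id=4 -> matches Wendy
  - order 3 (Stapler): customer_id=2 -> matches Yara
  - order 4 (Webcam): customer_id=NULL, no match -> kept with NULL
All 4 rows appear; 2 have NULL customer.

SQL:
SELECT a.product, b.name AS customer
FROM orders a
LEFT JOIN customers b ON a.customer_id = b.id

Result:
product  | customer
---------+---------
Printer  | NULL    
Notebook | Wendy   
Stapler  | Yara    
Webcam   | NULL    


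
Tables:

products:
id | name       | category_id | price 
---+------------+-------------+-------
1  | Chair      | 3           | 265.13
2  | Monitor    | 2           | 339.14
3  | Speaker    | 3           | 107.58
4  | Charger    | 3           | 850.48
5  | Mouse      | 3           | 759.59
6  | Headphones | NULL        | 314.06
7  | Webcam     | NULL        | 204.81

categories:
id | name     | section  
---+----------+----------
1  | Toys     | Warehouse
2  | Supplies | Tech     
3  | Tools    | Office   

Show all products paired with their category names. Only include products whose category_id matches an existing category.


INNER JOIN keeps only products rows whose category_id matches an id in categories. Walk through each product:
  - product 1 (Chair): category_id=3 -> matches Tools
  - product 2 (Monitor): category_id=2 -> matches Supplies
  - product 3 (Speaker): category_id=3 -> matches Tools
  - product 4 (Charger): category_id=3 -> matches Tools
  - product 5 (Mouse): category_id=3 -> matches Tools
  - product 6 (Headphones): category_id=NULL, no match -> dropped
  - product 7 (Webcam): category_id=NULL, no match -> dropped
So 2 of 7 rows are dropped.

SQL:
SELECT a.name, b.name AS category
FROM products a
INNER JOIN categories b ON a.category_id = b.id

Result:
name    | category
--------+---------
Chair   | Tools   
Monitor | Supplies
Speaker | Tools   
Charger | Tools   
Mouse   | Tools   


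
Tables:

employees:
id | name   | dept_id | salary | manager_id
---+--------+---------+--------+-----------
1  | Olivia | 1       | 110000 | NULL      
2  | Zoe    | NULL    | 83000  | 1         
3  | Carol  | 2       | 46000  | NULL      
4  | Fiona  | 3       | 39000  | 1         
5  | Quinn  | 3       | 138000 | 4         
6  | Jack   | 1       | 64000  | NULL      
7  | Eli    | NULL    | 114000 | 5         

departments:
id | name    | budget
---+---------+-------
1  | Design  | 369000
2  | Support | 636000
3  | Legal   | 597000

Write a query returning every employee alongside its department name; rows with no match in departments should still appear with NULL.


LEFT JOIN keeps every row from employees (the left table); where dept_id has no match in departments, the department columns become NULL. Walk through each employee:
  - employee 1 (Olivia): dept_id=1 -> matches Design
  - employee 2 (Zoe): dept_id=NULL, no match -> kept with NULL
  - employee 3 (Carol): dept_id=2 -> matches Support
  - employee 4 (Fiona): dept_id=3 -> matches Legal
  - employee 5 (Quinn): dept_id=3 -> matches Legal
  - employee 6 (Jack): dept_id=1 -> matches Design
  - employee 7 (Eli): dept_id=NULL, no match -> kept with NULL
All 7 rows appear; 2 have NULL department.

SQL:
SELECT a.name, b.name AS department
FROM employees a
LEFT JOIN departments b ON a.dept_id = b.id

Result:
name   | department
-------+-----------
Olivia | Design    
Zoe    | NULL      
Carol  | Support   
Fiona  | Legal     
Quinn  | Legal     
Jack   | Design    
Eli    | NULL      


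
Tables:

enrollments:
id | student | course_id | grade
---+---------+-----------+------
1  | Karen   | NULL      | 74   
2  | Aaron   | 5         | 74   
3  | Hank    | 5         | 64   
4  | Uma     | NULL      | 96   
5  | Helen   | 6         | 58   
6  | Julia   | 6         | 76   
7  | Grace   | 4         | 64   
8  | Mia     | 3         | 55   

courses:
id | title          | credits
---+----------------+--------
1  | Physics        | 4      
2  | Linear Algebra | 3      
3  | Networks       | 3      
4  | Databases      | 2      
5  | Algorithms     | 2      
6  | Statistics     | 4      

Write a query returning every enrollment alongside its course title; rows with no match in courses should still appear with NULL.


LEFT JOIN keeps every row from enrollments (the left table); where course_id has no match in courses, the course columns become NULL. Walk through each enrollment:
  - enrollment 1 (Karen): course_id=NULL, no match -> kept with NULL
  - enrollment 2 (Aaron): course_id=5 -> matches Algorithms
  - enrollment 3 (Hank): course_id=5 -> matches Algorithms
  - enrollment 4 (Uma): course_id=NULL, no match -> kept with NULL
  - enrollment 5 (Helen): course_id=6 -> matches Statistics
  - enrollment 6 (Julia): course_id=6 -> matches Statistics
  - enrollment 7 (Grace): course_id=4 -> matches Databases
  - enrollment 8 (Mia): course_id=3 -> matches Networks
All 8 rows appear; 2 have NULL course.

SQL:
SELECT a.student, b.title AS course
FROM enrollments a
LEFT JOIN courses b ON a.course_id = b.id

Result:
student | course    
--------+-----------
Karen   | NULL      
Aaron   | Algorithms
Hank    | Algorithms
Uma     | NULL      
Helen   | Statistics
Julia   | Statistics
Grace   | Databases 
Mia     | Networks  


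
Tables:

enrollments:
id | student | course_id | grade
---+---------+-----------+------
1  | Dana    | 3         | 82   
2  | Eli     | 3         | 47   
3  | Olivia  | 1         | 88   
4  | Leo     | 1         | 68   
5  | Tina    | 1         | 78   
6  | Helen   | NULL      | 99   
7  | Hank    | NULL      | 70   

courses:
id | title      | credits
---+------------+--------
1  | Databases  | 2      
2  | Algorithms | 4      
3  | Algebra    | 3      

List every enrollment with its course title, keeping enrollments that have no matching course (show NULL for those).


LEFT JOIN keeps every row from enrollments (the left table); where course_id has no match in courses, the course columns become NULL. Walk through each enrollment:
  - enrollment 1 (Dana): course_id=3 -> matches Algebra
  - enrollment 2 (Eli): course_id=3 -> matches Algebra
  - enrollment 3 (Olivia): course_id=1 -> matches Databases
  - enrollment 4 (Leo): course_id=1 -> matches Databases
  - enrollment 5 (Tina): course_id=1 -> matches Databases
  - enrollment 6 (Helen): course_id=NULL, no match -> kept with NULL
  - enrollment 7 (Hank): course_id=NULL, no match -> kept with NULL
All 7 rows appear; 2 have NULL course.

SQL:
SELECT a.student, b.title AS course
FROM enrollments a
LEFT JOIN courses b ON a.course_id = b.id

Result:
student | course   
--------+----------
Dana    | Algebra  
Eli     | Algebra  
Olivia  | Databases
Leo     | Databases
Tina    | Databases
Helen   | NULL     
Hank    | NULL     


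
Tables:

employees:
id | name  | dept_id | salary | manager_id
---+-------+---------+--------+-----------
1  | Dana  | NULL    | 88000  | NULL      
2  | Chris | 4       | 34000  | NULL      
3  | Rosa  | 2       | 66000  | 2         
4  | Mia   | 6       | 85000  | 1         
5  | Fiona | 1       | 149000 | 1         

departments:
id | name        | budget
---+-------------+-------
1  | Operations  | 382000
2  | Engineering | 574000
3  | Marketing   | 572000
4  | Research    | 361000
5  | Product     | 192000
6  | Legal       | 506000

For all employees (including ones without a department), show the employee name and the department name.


LEFT JOIN keeps every row from employees (the left table); where dept_id has no match in departments, the department columns become NULL. Walk through each employee:
  - employee 1 (Dana): dept_id=NULL, no match -> kept with NULL
  - employee 2 (Chris): dept_id=4 -> matches Research
  - employee 3 (Rosa): dept_id=2 -> matches Engineering
  - employee 4 (Mia): dept_id=6 -> matches Legal
  - employee 5 (Fiona): dept_id=1 -> matches Operations
All 5 rows appear; 1 has NULL department.

SQL:
SELECT a.name, b.name AS department
FROM employees a
LEFT JOIN departments b ON a.dept_id = b.id

Result:
name  | department 
------+------------
Dana  | NULL       
Chris | Research   
Rosa  | Engineering
Mia   | Legal      
Fiona | Operations 


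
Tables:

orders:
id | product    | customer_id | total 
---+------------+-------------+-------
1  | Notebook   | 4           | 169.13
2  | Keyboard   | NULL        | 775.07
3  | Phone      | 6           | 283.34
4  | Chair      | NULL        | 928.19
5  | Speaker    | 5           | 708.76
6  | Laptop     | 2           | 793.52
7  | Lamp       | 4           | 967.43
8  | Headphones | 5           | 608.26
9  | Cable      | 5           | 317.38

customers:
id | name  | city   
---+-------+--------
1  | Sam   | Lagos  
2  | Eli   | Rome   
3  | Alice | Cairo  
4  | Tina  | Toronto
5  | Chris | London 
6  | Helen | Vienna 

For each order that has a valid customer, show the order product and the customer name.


INNER JOIN keeps only orders rows whose customer_id matches an id in customers. Walk through each order:
  - order 1 (Notebook): customer_id=4 -> matches Tina
  - order 2 (Keyboard): customer_id=NULL, no match -> dropped
  - order 3 (Phone): customer_id=6 -> matches Helen
  - order 4 (Chair): customer_id=NULL, no match -> dropped
  - order 5 (Speaker): customer_id=5 -> matches Chris
  - order 6 (Laptop): customer_id=2 -> matches Eli
  - order 7 (Lamp): customer_id=4 -> matches Tina
  - order 8 (Headphones): customer_id=5 -> matches Chris
  - order 9 (Cable): customer_id=5 -> matches Chris
So 2 of 9 rows are dropped.

SQL:
SELECT a.product, b.name AS customer
FROM orders a
INNER JOIN customers b ON a.customer_id = b.id

Result:
product    | customer
-----------+---------
Notebook   | Tina    
Phone      | Helen   
Speaker    | Chris   
Laptop     | Eli     
Lamp       | Tina    
Headphones | Chris   
Cable      | Chris   


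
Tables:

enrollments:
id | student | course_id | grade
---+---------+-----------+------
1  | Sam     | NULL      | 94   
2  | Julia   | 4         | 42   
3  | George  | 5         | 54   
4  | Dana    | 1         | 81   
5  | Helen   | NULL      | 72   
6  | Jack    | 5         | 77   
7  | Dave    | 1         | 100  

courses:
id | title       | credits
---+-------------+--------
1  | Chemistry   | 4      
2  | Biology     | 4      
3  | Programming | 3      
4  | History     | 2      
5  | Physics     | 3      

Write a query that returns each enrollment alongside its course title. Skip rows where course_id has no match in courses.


INNER JOIN keeps only enrollments rows whose course_id matches an id in courses. Walk through each enrollment:
  - enrollment 1 (Sam): course_id=NULL, no match -> dropped
  - enrollment 2 (Julia): course_id=4 -> matches History
  - enrollment 3 (George): course_id=5 -> matches Physics
  - enrollment 4 (Dana): course_id=1 -> matches Chemistry
  - enrollment 5 (Helen): course_id=NULL, no match -> dropped
  - enrollment 6 (Jack): course_id=5 -> matches Physics
  - enrollment 7 (Dave): course_id=1 -> matches Chemistry
So 2 of 7 rows are dropped.

SQL:
SELECT a.student, b.title AS course
FROM enrollments a
INNER JOIN courses b ON a.course_id = b.id

Result:
student | course   
--------+----------
Julia   | History  
George  | Physics  
Dana    | Chemistry
Jack    | Physics  
Dave    | Chemistry


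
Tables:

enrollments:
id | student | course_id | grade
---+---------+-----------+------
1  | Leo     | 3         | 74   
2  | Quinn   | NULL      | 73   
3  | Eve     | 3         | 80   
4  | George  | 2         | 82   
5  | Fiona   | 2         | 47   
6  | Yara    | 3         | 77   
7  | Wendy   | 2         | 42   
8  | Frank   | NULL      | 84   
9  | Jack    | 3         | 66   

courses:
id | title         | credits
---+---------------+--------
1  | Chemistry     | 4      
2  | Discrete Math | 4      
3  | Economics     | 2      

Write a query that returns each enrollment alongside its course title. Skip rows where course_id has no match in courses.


INNER JOIN keeps only enrollments rows whose course_id matches an id in courses. Walk through each enrollment:
  - enrollment 1 (Leo): course_id=3 -> matches Economics
  - enrollment 2 (Quinn): course_id=NULL, no match -> dropped
  - enrollment 3 (Eve): course_id=3 -> matches Economics
  - enrollment 4 (George): course_id=2 -> matches Discrete Math
  - enrollment 5 (Fiona): course_id=2 -> matches Discrete Math
  - enrollment 6 (Yara): course_id=3 -> matches Economics
  - enrollment 7 (Wendy): course_id=2 -> matches Discrete Math
  - enrollment 8 (Frank): course_id=NULL, no match -> dropped
  - enrollment 9 (Jack): course_id=3 -> matches Economics
So 2 of 9 rows are dropped.

SQL:
SELECT a.student, b.title AS course
FROM enrollments a
INNER JOIN courses b ON a.course_id = b.id

Result:
student | course       
--------+--------------
Leo     | Economics    
Eve     | Economics    
George  | Discrete Math
Fiona   | Discrete Math
Yara    | Economics    
Wendy   | Discrete Math
Jack    | Economics    


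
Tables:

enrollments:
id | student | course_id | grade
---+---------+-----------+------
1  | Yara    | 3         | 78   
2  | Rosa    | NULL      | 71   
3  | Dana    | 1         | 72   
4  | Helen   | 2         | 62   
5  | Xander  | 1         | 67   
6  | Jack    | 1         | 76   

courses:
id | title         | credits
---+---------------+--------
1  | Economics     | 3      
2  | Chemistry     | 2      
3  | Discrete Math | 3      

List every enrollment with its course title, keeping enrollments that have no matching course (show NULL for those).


LEFT JOIN keeps every row from enrollments (the left table); where course_id has no match in courses, the course columns become NULL. Walk through each enrollment:
  - enrollment 1 (Yara): course_id=3 -> matches Discrete Math
  - enrollment 2 (Rosa): course_id=NULL, no match -> kept with NULL
  - enrollment 3 (Dana): course_id=1 -> matches Economics
  - enrollment 4 (Helen): course_id=2 -> matches Chemistry
  - enrollment 5 (Xander): course_id=1 -> matches Economics
  - enrollment 6 (Jack): course_id=1 -> matches Economics
All 6 rows appear; 1 has NULL course.

SQL:
SELECT a.student, b.title AS course
FROM enrollments a
LEFT JOIN courses b ON a.course_id = b.id

Result:
student | course       
--------+--------------
Yara    | Discrete Math
Rosa    | NULL         
Dana    | Economics    
Helen   | Chemistry    
Xander  | Economics    
Jack    | Economics    


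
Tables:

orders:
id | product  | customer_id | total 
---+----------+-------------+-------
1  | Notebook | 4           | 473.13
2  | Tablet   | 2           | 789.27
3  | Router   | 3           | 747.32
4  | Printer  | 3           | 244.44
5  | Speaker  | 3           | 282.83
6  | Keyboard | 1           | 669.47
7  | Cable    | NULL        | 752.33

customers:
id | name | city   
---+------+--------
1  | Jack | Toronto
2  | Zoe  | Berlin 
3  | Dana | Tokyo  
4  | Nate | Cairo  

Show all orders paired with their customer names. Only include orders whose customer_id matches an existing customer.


INNER JOIN keeps only orders rows whose customer_id matches an id in customers. Walk through each order:
  - order 1 (Notebook): customer_id=4 -> matches Nate
  - order 2 (Tablet): customer_id=2 -> matches Zoe
  - order 3 (Router): customer_id=3 -> matches Dana
  - order 4 (Printer): customer_id=3 -> matches Dana
  - order 5 (Speaker): customer_id=3 -> matches Dana
  - order 6 (Keyboard): customer_id=1 -> matches Jack
  - order 7 (Cable): customer_id=NULL, no match -> dropped
So 1 of 7 rows is dropped.

SQL:
SELECT a.product, b.name AS customer
FROM orders a
INNER JOIN customers b ON a.customer_id = b.id

Result:
product  | customer
---------+---------
Notebook | Nate    
Tablet   | Zoe     
Router   | Dana    
Printer  | Dana    
Speaker  | Dana    
Keyboard | Jack    


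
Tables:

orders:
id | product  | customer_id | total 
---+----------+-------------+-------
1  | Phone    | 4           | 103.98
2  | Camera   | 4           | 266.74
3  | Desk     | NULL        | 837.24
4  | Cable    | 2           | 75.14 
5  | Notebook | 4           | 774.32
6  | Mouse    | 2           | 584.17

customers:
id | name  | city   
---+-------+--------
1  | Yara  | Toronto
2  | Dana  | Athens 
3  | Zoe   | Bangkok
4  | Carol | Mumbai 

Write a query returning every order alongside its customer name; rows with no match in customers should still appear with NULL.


LEFT JOIN keeps every row from orders (the left table); where customer_id has no match in customers, the customer columns become NULL. Walk through each order:
  - order 1 (Phone): customer_id=4 -> matches Carol
  - order 2 (Camera): customer_id=4 -> matches Carol
  - order 3 (Desk): customer_id=NULL, no match -> kept with NULL
  - order 4 (Cable): customer_id=2 -> matches Dana
  - order 5 (Notebook): customer_id=4 -> matches Carol
  - order 6 (Mouse): customer_id=2 -> matches Dana
All 6 rows appear; 1 has NULL customer.

SQL:
SELECT a.product, b.name AS customer
FROM orders a
LEFT JOIN customers b ON a.customer_id = b.id

Result:
product  | customer
---------+---------
Phone    | Carol   
Camera   | Carol   
Desk     | NULL    
Cable    | Dana    
Notebook | Carol   
Mouse    | Dana    


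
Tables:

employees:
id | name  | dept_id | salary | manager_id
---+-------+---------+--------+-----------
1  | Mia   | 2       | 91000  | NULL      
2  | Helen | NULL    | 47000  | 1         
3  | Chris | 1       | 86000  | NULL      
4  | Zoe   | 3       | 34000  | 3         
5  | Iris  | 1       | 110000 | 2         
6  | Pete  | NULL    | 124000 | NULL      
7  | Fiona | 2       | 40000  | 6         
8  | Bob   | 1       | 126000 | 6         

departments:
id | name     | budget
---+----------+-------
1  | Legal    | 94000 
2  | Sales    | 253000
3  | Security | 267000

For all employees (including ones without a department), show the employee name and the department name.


LEFT JOIN keeps every row from employees (the left table); where dept_id has no match in departments, the department columns become NULL. Walk through each employee:
  - employee 1 (Mia): dept_id=2 -> matches Sales
  - employee 2 (Helen): dept_id=NULL, no match -> kept with NULL
  - employee 3 (Chris): dept_id=1 -> matches Legal
  - employee 4 (Zoe): dept_id=3 -> matches Security
  - employee 5 (Iris): dept_id=1 -> matches Legal
  - employee 6 (Pete): dept_id=NULL, no match -> kept with NULL
  - employee 7 (Fiona): dept_id=2 -> matches Sales
  - employee 8 (Bob): dept_id=1 -> matches Legal
All 8 rows appear; 2 have NULL department.

SQL:
SELECT a.name, b.name AS department
FROM employees a
LEFT JOIN departments b ON a.dept_id = b.id

Result:
name  | department
------+-----------
Mia   | Sales     
Helen | NULL      
Chris | Legal     
Zoe   | Security  
Iris  | Legal     
Pete  | NULL      
Fiona | Sales     
Bob   | Legal     


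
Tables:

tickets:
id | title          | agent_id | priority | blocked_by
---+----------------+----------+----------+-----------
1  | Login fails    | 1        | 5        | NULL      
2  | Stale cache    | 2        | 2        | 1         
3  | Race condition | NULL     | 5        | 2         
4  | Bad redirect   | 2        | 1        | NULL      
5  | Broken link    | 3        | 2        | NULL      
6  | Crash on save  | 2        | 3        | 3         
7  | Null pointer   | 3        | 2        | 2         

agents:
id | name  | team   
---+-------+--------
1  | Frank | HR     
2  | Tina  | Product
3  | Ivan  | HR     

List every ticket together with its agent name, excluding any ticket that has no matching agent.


INNER JOIN keeps only tickets rows whose agent_id matches an id in agents. Walk through each ticket:
  - ticket 1 (Login fails): agent_id=1 -> matches Frank
  - ticket 2 (Stale cache): agent_id=2 -> matches Tina
  - ticket 3 (Race condition): agent_id=NULL, no match -> dropped
  - ticket 4 (Bad redirect): agent_id=2 -> matches Tina
  - ticket 5 (Broken link): agent_id=3 -> matches Ivan
  - ticket 6 (Crash on save): agent_id=2 -> matches Tina
  - ticket 7 (Null pointer): agent_id=3 -> matches Ivan
So 1 of 7 rows is dropped.

SQL:
SELECT a.title, b.name AS agent
FROM tickets a
INNER JOIN agents b ON a.agent_id = b.id

Result:
title         | agent
--------------+------
Login fails   | Frank
Stale cache   | Tina 
Bad redirect  | Tina 
Broken link   | Ivan 
Crash on save | Tina 
Null pointer  | Ivan 


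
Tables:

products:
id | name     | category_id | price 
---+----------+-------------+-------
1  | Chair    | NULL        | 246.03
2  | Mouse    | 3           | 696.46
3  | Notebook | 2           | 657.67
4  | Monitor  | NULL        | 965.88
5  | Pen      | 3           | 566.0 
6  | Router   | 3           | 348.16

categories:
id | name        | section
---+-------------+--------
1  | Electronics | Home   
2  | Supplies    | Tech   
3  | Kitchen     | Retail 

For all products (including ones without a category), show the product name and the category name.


LEFT JOIN keeps every row from products (the left table); where category_id has no match in categories, the category columns become NULL. Walk through each product:
  - product 1 (Chair): category_id=NULL, no match -> kept with NULL
  - product 2 (Mouse): category_id=3 -> matches Kitchen
  - product 3 (Notebook): category_id=2 -> matches Supplies
  - product 4 (Monitor): category_id=NULL, no match -> kept with NULL
  - product 5 (Pen): category_id=3 -> matches Kitchen
  - product 6 (Router): category_id=3 -> matches Kitchen
All 6 rows appear; 2 have NULL category.

SQL:
SELECT a.name, b.name AS category
FROM products a
LEFT JOIN categories b ON a.category_id = b.id

Result:
name     | category
---------+---------
Chair    | NULL    
Mouse    | Kitchen 
Notebook | Supplies
Monitor  | NULL    
Pen      | Kitchen 
Router   | Kitchen 


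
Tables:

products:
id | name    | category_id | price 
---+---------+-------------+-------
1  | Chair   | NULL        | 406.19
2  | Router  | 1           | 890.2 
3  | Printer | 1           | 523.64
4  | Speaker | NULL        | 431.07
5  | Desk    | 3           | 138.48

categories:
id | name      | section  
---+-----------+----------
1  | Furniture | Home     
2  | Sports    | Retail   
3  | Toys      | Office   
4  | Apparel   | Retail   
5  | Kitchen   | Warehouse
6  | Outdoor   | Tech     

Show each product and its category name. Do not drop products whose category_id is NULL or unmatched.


LEFT JOIN keeps every row from products (the left table); where category_id has no match in categories, the category columns become NULL. Walk through each product:
  - product 1 (Chair): category_id=NULL, no match -> kept with NULL
  - product 2 (Router): category_id=1 -> matches Furniture
  - product 3 (Printer): category_id=1 -> matches Furniture
  - product 4 (Speaker): category_id=NULL, no match -> kept with NULL
  - product 5 (Desk): category_id=3 -> matches Toys
All 5 rows appear; 2 have NULL category.

SQL:
SELECT a.name, b.name AS category
FROM products a
LEFT JOIN categories b ON a.category_id = b.id

Result:
name    | category 
--------+----------
Chair   | NULL     
Router  | Furniture
Printer | Furniture
Speaker | NULL     
Desk    | Toys     
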